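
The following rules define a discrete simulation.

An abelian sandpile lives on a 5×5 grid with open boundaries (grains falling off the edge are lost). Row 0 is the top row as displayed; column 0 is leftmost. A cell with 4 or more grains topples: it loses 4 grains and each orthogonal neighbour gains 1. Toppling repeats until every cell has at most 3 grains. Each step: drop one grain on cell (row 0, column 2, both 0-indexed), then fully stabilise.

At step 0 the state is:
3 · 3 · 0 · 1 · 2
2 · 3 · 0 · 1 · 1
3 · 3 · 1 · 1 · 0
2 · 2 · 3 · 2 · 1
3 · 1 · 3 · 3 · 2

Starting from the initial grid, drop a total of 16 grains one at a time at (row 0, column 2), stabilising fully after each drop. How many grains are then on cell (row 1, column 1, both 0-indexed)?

0

[0] 3 · 3 · 0 · 1 · 2
2 · 3 · 0 · 1 · 1
3 · 3 · 1 · 1 · 0
2 · 2 · 3 · 2 · 1
3 · 1 · 3 · 3 · 2
[1] 3 · 3 · 1 · 1 · 2
2 · 3 · 0 · 1 · 1
3 · 3 · 1 · 1 · 0
2 · 2 · 3 · 2 · 1
3 · 1 · 3 · 3 · 2
[2] 3 · 3 · 2 · 1 · 2
2 · 3 · 0 · 1 · 1
3 · 3 · 1 · 1 · 0
2 · 2 · 3 · 2 · 1
3 · 1 · 3 · 3 · 2
[3] 3 · 3 · 3 · 1 · 2
2 · 3 · 0 · 1 · 1
3 · 3 · 1 · 1 · 0
2 · 2 · 3 · 2 · 1
3 · 1 · 3 · 3 · 2
[4] 1 · 2 · 1 · 2 · 2
1 · 2 · 2 · 1 · 1
1 · 1 · 2 · 1 · 0
3 · 3 · 3 · 2 · 1
3 · 1 · 3 · 3 · 2
[5] 1 · 2 · 2 · 2 · 2
1 · 2 · 2 · 1 · 1
1 · 1 · 2 · 1 · 0
3 · 3 · 3 · 2 · 1
3 · 1 · 3 · 3 · 2
[6] 1 · 2 · 3 · 2 · 2
1 · 2 · 2 · 1 · 1
1 · 1 · 2 · 1 · 0
3 · 3 · 3 · 2 · 1
3 · 1 · 3 · 3 · 2
[7] 1 · 3 · 0 · 3 · 2
1 · 2 · 3 · 1 · 1
1 · 1 · 2 · 1 · 0
3 · 3 · 3 · 2 · 1
3 · 1 · 3 · 3 · 2
[8] 1 · 3 · 1 · 3 · 2
1 · 2 · 3 · 1 · 1
1 · 1 · 2 · 1 · 0
3 · 3 · 3 · 2 · 1
3 · 1 · 3 · 3 · 2
[9] 1 · 3 · 2 · 3 · 2
1 · 2 · 3 · 1 · 1
1 · 1 · 2 · 1 · 0
3 · 3 · 3 · 2 · 1
3 · 1 · 3 · 3 · 2
[10] 1 · 3 · 3 · 3 · 2
1 · 2 · 3 · 1 · 1
1 · 1 · 2 · 1 · 0
3 · 3 · 3 · 2 · 1
3 · 1 · 3 · 3 · 2
[11] 2 · 1 · 3 · 0 · 3
2 · 0 · 1 · 3 · 1
1 · 2 · 3 · 1 · 0
3 · 3 · 3 · 2 · 1
3 · 1 · 3 · 3 · 2
[12] 2 · 2 · 0 · 1 · 3
2 · 0 · 2 · 3 · 1
1 · 2 · 3 · 1 · 0
3 · 3 · 3 · 2 · 1
3 · 1 · 3 · 3 · 2
[13] 2 · 2 · 1 · 1 · 3
2 · 0 · 2 · 3 · 1
1 · 2 · 3 · 1 · 0
3 · 3 · 3 · 2 · 1
3 · 1 · 3 · 3 · 2
[14] 2 · 2 · 2 · 1 · 3
2 · 0 · 2 · 3 · 1
1 · 2 · 3 · 1 · 0
3 · 3 · 3 · 2 · 1
3 · 1 · 3 · 3 · 2
[15] 2 · 2 · 3 · 1 · 3
2 · 0 · 2 · 3 · 1
1 · 2 · 3 · 1 · 0
3 · 3 · 3 · 2 · 1
3 · 1 · 3 · 3 · 2
[16] 2 · 3 · 0 · 2 · 3
2 · 0 · 3 · 3 · 1
1 · 2 · 3 · 1 · 0
3 · 3 · 3 · 2 · 1
3 · 1 · 3 · 3 · 2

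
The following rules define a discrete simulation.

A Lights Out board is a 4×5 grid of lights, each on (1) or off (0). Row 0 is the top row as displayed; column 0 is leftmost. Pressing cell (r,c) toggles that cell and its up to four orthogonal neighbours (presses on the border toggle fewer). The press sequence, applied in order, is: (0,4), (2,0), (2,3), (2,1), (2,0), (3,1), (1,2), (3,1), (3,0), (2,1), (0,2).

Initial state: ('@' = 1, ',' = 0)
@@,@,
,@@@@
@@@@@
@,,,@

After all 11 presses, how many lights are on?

step 0: @@,@,
,@@@@
@@@@@
@,,,@
step 1: @@,,@
,@@@,
@@@@@
@,,,@
step 2: @@,,@
@@@@,
,,@@@
,,,,@
step 3: @@,,@
@@@,,
,,,,,
,,,@@
step 4: @@,,@
@,@,,
@@@,,
,@,@@
step 5: @@,,@
,,@,,
,,@,,
@@,@@
step 6: @@,,@
,,@,,
,@@,,
,,@@@
step 7: @@@,@
,@,@,
,@,,,
,,@@@
step 8: @@@,@
,@,@,
,,,,,
@@,@@
step 9: @@@,@
,@,@,
@,,,,
,,,@@
step 10: @@@,@
,,,@,
,@@,,
,@,@@
step 11: @,,@@
,,@@,
,@@,,
,@,@@

10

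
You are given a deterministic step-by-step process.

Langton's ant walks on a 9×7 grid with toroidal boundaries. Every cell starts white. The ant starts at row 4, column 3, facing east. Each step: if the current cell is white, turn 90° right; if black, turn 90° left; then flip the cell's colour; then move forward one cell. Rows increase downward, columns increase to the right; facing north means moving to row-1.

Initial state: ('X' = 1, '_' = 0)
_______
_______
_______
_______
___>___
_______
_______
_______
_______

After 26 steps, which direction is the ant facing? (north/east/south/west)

west

step 0: _______
_______
_______
_______
___>___
_______
_______
_______
_______
step 1: _______
_______
_______
_______
___X___
___v___
_______
_______
_______
step 2: _______
_______
_______
_______
___X___
__<X___
_______
_______
_______
step 3: _______
_______
_______
_______
__^X___
__XX___
_______
_______
_______
step 4: _______
_______
_______
_______
__X>___
__XX___
_______
_______
_______
step 5: _______
_______
_______
___^___
__X____
__XX___
_______
_______
_______
step 6: _______
_______
_______
___X>__
__X____
__XX___
_______
_______
_______
step 7: _______
_______
_______
___XX__
__X_v__
__XX___
_______
_______
_______
step 8: _______
_______
_______
___XX__
__X<X__
__XX___
_______
_______
_______
step 9: _______
_______
_______
___^X__
__XXX__
__XX___
_______
_______
_______
step 10: _______
_______
_______
__<_X__
__XXX__
__XX___
_______
_______
_______
step 11: _______
_______
__^____
__X_X__
__XXX__
__XX___
_______
_______
_______
step 12: _______
_______
__X>___
__X_X__
__XXX__
__XX___
_______
_______
_______
step 13: _______
_______
__XX___
__XvX__
__XXX__
__XX___
_______
_______
_______
step 14: _______
_______
__XX___
__<XX__
__XXX__
__XX___
_______
_______
_______
step 15: _______
_______
__XX___
___XX__
__vXX__
__XX___
_______
_______
_______
step 16: _______
_______
__XX___
___XX__
___>X__
__XX___
_______
_______
_______
step 17: _______
_______
__XX___
___^X__
____X__
__XX___
_______
_______
_______
step 18: _______
_______
__XX___
__<_X__
____X__
__XX___
_______
_______
_______
step 19: _______
_______
__^X___
__X_X__
____X__
__XX___
_______
_______
_______
step 20: _______
_______
_<_X___
__X_X__
____X__
__XX___
_______
_______
_______
step 21: _______
_^_____
_X_X___
__X_X__
____X__
__XX___
_______
_______
_______
step 22: _______
_X>____
_X_X___
__X_X__
____X__
__XX___
_______
_______
_______
step 23: _______
_XX____
_XvX___
__X_X__
____X__
__XX___
_______
_______
_______
step 24: _______
_XX____
_<XX___
__X_X__
____X__
__XX___
_______
_______
_______
step 25: _______
_XX____
__XX___
_vX_X__
____X__
__XX___
_______
_______
_______
step 26: _______
_XX____
__XX___
<XX_X__
____X__
__XX___
_______
_______
_______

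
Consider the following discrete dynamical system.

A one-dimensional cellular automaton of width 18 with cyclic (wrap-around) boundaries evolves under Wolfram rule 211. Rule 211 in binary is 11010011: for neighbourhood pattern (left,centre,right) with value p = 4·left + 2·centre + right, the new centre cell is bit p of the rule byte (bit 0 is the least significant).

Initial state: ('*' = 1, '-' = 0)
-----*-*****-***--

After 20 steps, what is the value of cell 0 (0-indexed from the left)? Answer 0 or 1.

1

gen 0: -----*-*****-***--
gen 1: *****---****--****
gen 2: ********-*****-***
gen 3: ********--****--**
gen 4: **********-*****-*
gen 5: **********--****--
gen 6: -***********-*****
gen 7: --**********--****
gen 8: **-***********-***
gen 9: **--**********--**
gen 10: ****-***********-*
gen 11: ****--**********--
gen 12: -*****-***********
gen 13: --****--**********
gen 14: **-*****-*********
gen 15: **--****--********
gen 16: ****-*****-*******
gen 17: ****--****--******
gen 18: ******-*****-*****
gen 19: ******--****--****
gen 20: ********-*****-***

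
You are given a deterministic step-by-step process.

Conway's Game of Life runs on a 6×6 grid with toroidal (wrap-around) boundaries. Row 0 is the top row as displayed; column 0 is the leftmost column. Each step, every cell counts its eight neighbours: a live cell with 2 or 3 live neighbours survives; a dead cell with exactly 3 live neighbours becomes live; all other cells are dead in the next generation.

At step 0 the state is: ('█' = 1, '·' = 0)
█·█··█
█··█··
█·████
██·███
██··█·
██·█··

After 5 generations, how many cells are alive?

4

gen 0: █·█··█
█··█··
█·████
██·███
██··█·
██·█··
gen 1: ··████
······
······
······
······
···██·
gen 2: ··█··█
···██·
······
······
······
··█··█
gen 3: ··█··█
···██·
······
······
······
······
gen 4: ···██·
···██·
······
······
······
······
gen 5: ···██·
···██·
······
······
······
······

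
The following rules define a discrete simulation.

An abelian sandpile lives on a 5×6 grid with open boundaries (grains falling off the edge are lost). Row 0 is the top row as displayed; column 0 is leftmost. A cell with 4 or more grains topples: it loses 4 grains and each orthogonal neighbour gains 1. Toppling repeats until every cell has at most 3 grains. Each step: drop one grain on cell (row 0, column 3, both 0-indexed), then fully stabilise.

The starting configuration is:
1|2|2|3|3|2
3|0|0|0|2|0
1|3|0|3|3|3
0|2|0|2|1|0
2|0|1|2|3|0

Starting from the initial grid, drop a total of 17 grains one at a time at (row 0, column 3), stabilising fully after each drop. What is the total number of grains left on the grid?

0) 1|2|2|3|3|2
3|0|0|0|2|0
1|3|0|3|3|3
0|2|0|2|1|0
2|0|1|2|3|0
1) 1|2|3|1|0|3
3|0|0|1|3|0
1|3|0|3|3|3
0|2|0|2|1|0
2|0|1|2|3|0
2) 1|2|3|2|0|3
3|0|0|1|3|0
1|3|0|3|3|3
0|2|0|2|1|0
2|0|1|2|3|0
3) 1|2|3|3|0|3
3|0|0|1|3|0
1|3|0|3|3|3
0|2|0|2|1|0
2|0|1|2|3|0
4) 1|3|0|1|1|3
3|0|1|2|3|0
1|3|0|3|3|3
0|2|0|2|1|0
2|0|1|2|3|0
5) 1|3|0|2|1|3
3|0|1|2|3|0
1|3|0|3|3|3
0|2|0|2|1|0
2|0|1|2|3|0
6) 1|3|0|3|1|3
3|0|1|2|3|0
1|3|0|3|3|3
0|2|0|2|1|0
2|0|1|2|3|0
7) 1|3|1|0|2|3
3|0|1|3|3|0
1|3|0|3|3|3
0|2|0|2|1|0
2|0|1|2|3|0
8) 1|3|1|1|2|3
3|0|1|3|3|0
1|3|0|3|3|3
0|2|0|2|1|0
2|0|1|2|3|0
9) 1|3|1|2|2|3
3|0|1|3|3|0
1|3|0|3|3|3
0|2|0|2|1|0
2|0|1|2|3|0
10) 1|3|1|3|2|3
3|0|1|3|3|0
1|3|0|3|3|3
0|2|0|2|1|0
2|0|1|2|3|0
11) 1|3|2|2|1|0
3|0|2|2|2|3
1|3|1|1|2|0
0|2|0|3|2|1
2|0|1|2|3|0
12) 1|3|2|3|1|0
3|0|2|2|2|3
1|3|1|1|2|0
0|2|0|3|2|1
2|0|1|2|3|0
13) 1|3|3|0|2|0
3|0|2|3|2|3
1|3|1|1|2|0
0|2|0|3|2|1
2|0|1|2|3|0
14) 1|3|3|1|2|0
3|0|2|3|2|3
1|3|1|1|2|0
0|2|0|3|2|1
2|0|1|2|3|0
15) 1|3|3|2|2|0
3|0|2|3|2|3
1|3|1|1|2|0
0|2|0|3|2|1
2|0|1|2|3|0
16) 1|3|3|3|2|0
3|0|2|3|2|3
1|3|1|1|2|0
0|2|0|3|2|1
2|0|1|2|3|0
17) 2|0|2|2|3|0
3|2|0|1|3|3
1|3|2|2|2|0
0|2|0|3|2|1
2|0|1|2|3|0

47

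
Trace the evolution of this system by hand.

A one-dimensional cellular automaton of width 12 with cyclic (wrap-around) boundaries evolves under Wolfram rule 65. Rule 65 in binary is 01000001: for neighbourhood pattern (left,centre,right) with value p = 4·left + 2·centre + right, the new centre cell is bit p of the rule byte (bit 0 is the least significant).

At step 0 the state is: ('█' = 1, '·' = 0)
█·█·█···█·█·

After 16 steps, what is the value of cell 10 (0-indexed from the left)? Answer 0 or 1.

k=0  █·█·█···█·█·
k=1  ······█·····
k=2  █████···████
k=3  ····█·█·····
k=4  ███·····████
k=5  ··█·███·····
k=6  █·····█·████
k=7  █·███·······
k=8  ····█·█████·
k=9  ███·······█·
k=10  ··█·█████···
k=11  █·······█·██
k=12  █·█████·····
k=13  ······█·███·
k=14  █████·····█·
k=15  ····█·███···
k=16  ███·····█·██

1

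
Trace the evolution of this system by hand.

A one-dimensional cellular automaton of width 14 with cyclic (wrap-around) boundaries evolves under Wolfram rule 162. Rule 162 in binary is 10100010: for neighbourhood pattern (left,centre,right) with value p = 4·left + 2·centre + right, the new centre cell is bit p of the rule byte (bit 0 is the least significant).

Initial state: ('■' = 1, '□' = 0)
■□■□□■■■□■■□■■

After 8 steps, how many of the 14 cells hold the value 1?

step 0: ■□■□□■■■□■■□■■
step 1: □■□□■□■□■□□■□■
step 2: ■□□■□■□■□□■□■□
step 3: □□■□■□■□□■□■□■
step 4: □■□■□■□□■□■□■□
step 5: ■□■□■□□■□■□■□□
step 6: □■□■□□■□■□■□□■
step 7: ■□■□□■□■□■□□■□
step 8: □■□□■□■□■□□■□■

6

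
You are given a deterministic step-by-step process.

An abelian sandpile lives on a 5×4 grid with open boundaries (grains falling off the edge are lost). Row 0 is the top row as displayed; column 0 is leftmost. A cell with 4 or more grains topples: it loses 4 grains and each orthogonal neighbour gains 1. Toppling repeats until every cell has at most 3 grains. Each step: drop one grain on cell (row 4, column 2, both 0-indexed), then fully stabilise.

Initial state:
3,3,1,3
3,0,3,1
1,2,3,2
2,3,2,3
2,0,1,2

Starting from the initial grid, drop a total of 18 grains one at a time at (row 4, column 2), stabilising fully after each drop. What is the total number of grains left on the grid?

40

t=0: 3,3,1,3
3,0,3,1
1,2,3,2
2,3,2,3
2,0,1,2
t=1: 3,3,1,3
3,0,3,1
1,2,3,2
2,3,2,3
2,0,2,2
t=2: 3,3,1,3
3,0,3,1
1,2,3,2
2,3,2,3
2,0,3,2
t=3: 3,3,1,3
3,0,3,1
1,2,3,2
2,3,3,3
2,1,0,3
t=4: 3,3,1,3
3,0,3,1
1,2,3,2
2,3,3,3
2,1,1,3
t=5: 3,3,1,3
3,0,3,1
1,2,3,2
2,3,3,3
2,1,2,3
t=6: 3,3,1,3
3,0,3,1
1,2,3,2
2,3,3,3
2,1,3,3
t=7: 3,3,2,3
3,2,0,3
2,0,3,0
3,1,3,2
2,3,2,1
t=8: 3,3,2,3
3,2,0,3
2,0,3,0
3,1,3,2
2,3,3,1
t=9: 3,3,2,3
3,2,1,3
2,1,0,1
3,3,1,3
3,0,2,2
t=10: 3,3,2,3
3,2,1,3
2,1,0,1
3,3,1,3
3,0,3,2
t=11: 3,3,2,3
3,2,1,3
2,1,0,1
3,3,2,3
3,1,0,3
t=12: 3,3,2,3
3,2,1,3
2,1,0,1
3,3,2,3
3,1,1,3
t=13: 3,3,2,3
3,2,1,3
2,1,0,1
3,3,2,3
3,1,2,3
t=14: 3,3,2,3
3,2,1,3
2,1,0,1
3,3,2,3
3,1,3,3
t=15: 3,3,2,3
3,2,1,3
3,2,1,2
1,2,1,1
1,0,3,1
t=16: 3,3,2,3
3,2,1,3
3,2,1,2
1,2,2,1
1,1,0,2
t=17: 3,3,2,3
3,2,1,3
3,2,1,2
1,2,2,1
1,1,1,2
t=18: 3,3,2,3
3,2,1,3
3,2,1,2
1,2,2,1
1,1,2,2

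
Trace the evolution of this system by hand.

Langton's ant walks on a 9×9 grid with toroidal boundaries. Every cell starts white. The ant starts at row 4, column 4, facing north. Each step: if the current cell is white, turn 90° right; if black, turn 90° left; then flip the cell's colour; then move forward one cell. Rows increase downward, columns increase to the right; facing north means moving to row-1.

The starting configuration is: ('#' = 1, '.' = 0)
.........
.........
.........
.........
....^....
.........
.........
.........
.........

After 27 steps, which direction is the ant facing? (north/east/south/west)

west

k=0  .........
.........
.........
.........
....^....
.........
.........
.........
.........
k=1  .........
.........
.........
.........
....#>...
.........
.........
.........
.........
k=2  .........
.........
.........
.........
....##...
.....v...
.........
.........
.........
k=3  .........
.........
.........
.........
....##...
....<#...
.........
.........
.........
k=4  .........
.........
.........
.........
....^#...
....##...
.........
.........
.........
k=5  .........
.........
.........
.........
...<.#...
....##...
.........
.........
.........
k=6  .........
.........
.........
...^.....
...#.#...
....##...
.........
.........
.........
k=7  .........
.........
.........
...#>....
...#.#...
....##...
.........
.........
.........
k=8  .........
.........
.........
...##....
...#v#...
....##...
.........
.........
.........
k=9  .........
.........
.........
...##....
...<##...
....##...
.........
.........
.........
k=10  .........
.........
.........
...##....
....##...
...v##...
.........
.........
.........
k=11  .........
.........
.........
...##....
....##...
..<###...
.........
.........
.........
k=12  .........
.........
.........
...##....
..^.##...
..####...
.........
.........
.........
k=13  .........
.........
.........
...##....
..#>##...
..####...
.........
.........
.........
k=14  .........
.........
.........
...##....
..####...
..#v##...
.........
.........
.........
k=15  .........
.........
.........
...##....
..####...
..#.>#...
.........
.........
.........
k=16  .........
.........
.........
...##....
..##^#...
..#..#...
.........
.........
.........
k=17  .........
.........
.........
...##....
..#<.#...
..#..#...
.........
.........
.........
k=18  .........
.........
.........
...##....
..#..#...
..#v.#...
.........
.........
.........
k=19  .........
.........
.........
...##....
..#..#...
..<#.#...
.........
.........
.........
k=20  .........
.........
.........
...##....
..#..#...
...#.#...
..v......
.........
.........
k=21  .........
.........
.........
...##....
..#..#...
...#.#...
.<#......
.........
.........
k=22  .........
.........
.........
...##....
..#..#...
.^.#.#...
.##......
.........
.........
k=23  .........
.........
.........
...##....
..#..#...
.#>#.#...
.##......
.........
.........
k=24  .........
.........
.........
...##....
..#..#...
.###.#...
.#v......
.........
.........
k=25  .........
.........
.........
...##....
..#..#...
.###.#...
.#.>.....
.........
.........
k=26  .........
.........
.........
...##....
..#..#...
.###.#...
.#.#.....
...v.....
.........
k=27  .........
.........
.........
...##....
..#..#...
.###.#...
.#.#.....
..<#.....
.........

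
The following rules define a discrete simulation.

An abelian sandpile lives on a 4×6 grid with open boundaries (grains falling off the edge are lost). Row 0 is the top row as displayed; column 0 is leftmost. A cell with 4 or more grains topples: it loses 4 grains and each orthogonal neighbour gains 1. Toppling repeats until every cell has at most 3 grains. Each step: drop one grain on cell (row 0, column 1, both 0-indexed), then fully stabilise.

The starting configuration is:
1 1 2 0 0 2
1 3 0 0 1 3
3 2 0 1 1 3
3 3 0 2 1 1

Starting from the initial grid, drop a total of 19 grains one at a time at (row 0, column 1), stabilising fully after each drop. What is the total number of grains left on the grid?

k=0  1 1 2 0 0 2
1 3 0 0 1 3
3 2 0 1 1 3
3 3 0 2 1 1
k=1  1 2 2 0 0 2
1 3 0 0 1 3
3 2 0 1 1 3
3 3 0 2 1 1
k=2  1 3 2 0 0 2
1 3 0 0 1 3
3 2 0 1 1 3
3 3 0 2 1 1
k=3  2 1 3 0 0 2
2 0 1 0 1 3
3 3 0 1 1 3
3 3 0 2 1 1
k=4  2 2 3 0 0 2
2 0 1 0 1 3
3 3 0 1 1 3
3 3 0 2 1 1
k=5  2 3 3 0 0 2
2 0 1 0 1 3
3 3 0 1 1 3
3 3 0 2 1 1
k=6  3 1 0 1 0 2
2 1 2 0 1 3
3 3 0 1 1 3
3 3 0 2 1 1
k=7  3 2 0 1 0 2
2 1 2 0 1 3
3 3 0 1 1 3
3 3 0 2 1 1
k=8  3 3 0 1 0 2
2 1 2 0 1 3
3 3 0 1 1 3
3 3 0 2 1 1
k=9  0 1 1 1 0 2
3 2 2 0 1 3
3 3 0 1 1 3
3 3 0 2 1 1
k=10  0 2 1 1 0 2
3 2 2 0 1 3
3 3 0 1 1 3
3 3 0 2 1 1
k=11  0 3 1 1 0 2
3 2 2 0 1 3
3 3 0 1 1 3
3 3 0 2 1 1
k=12  1 0 2 1 0 2
3 3 2 0 1 3
3 3 0 1 1 3
3 3 0 2 1 1
k=13  1 1 2 1 0 2
3 3 2 0 1 3
3 3 0 1 1 3
3 3 0 2 1 1
k=14  1 2 2 1 0 2
3 3 2 0 1 3
3 3 0 1 1 3
3 3 0 2 1 1
k=15  1 3 2 1 0 2
3 3 2 0 1 3
3 3 0 1 1 3
3 3 0 2 1 1
k=16  3 1 3 1 0 2
1 2 3 0 1 3
2 2 1 1 1 3
1 1 1 2 1 1
k=17  3 2 3 1 0 2
1 2 3 0 1 3
2 2 1 1 1 3
1 1 1 2 1 1
k=18  3 3 3 1 0 2
1 2 3 0 1 3
2 2 1 1 1 3
1 1 1 2 1 1
k=19  0 3 1 2 0 2
3 0 1 1 1 3
2 3 2 1 1 3
1 1 1 2 1 1

36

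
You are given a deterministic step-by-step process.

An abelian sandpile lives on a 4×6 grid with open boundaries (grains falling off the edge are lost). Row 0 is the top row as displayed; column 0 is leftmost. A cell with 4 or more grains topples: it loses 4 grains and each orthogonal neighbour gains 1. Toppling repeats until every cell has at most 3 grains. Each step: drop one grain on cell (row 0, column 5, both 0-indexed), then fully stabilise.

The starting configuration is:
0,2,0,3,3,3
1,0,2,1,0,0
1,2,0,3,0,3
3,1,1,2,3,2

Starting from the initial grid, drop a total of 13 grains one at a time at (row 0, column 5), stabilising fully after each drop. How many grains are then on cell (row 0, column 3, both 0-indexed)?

1

0) 0,2,0,3,3,3
1,0,2,1,0,0
1,2,0,3,0,3
3,1,1,2,3,2
1) 0,2,1,0,1,1
1,0,2,2,1,1
1,2,0,3,0,3
3,1,1,2,3,2
2) 0,2,1,0,1,2
1,0,2,2,1,1
1,2,0,3,0,3
3,1,1,2,3,2
3) 0,2,1,0,1,3
1,0,2,2,1,1
1,2,0,3,0,3
3,1,1,2,3,2
4) 0,2,1,0,2,0
1,0,2,2,1,2
1,2,0,3,0,3
3,1,1,2,3,2
5) 0,2,1,0,2,1
1,0,2,2,1,2
1,2,0,3,0,3
3,1,1,2,3,2
6) 0,2,1,0,2,2
1,0,2,2,1,2
1,2,0,3,0,3
3,1,1,2,3,2
7) 0,2,1,0,2,3
1,0,2,2,1,2
1,2,0,3,0,3
3,1,1,2,3,2
8) 0,2,1,0,3,0
1,0,2,2,1,3
1,2,0,3,0,3
3,1,1,2,3,2
9) 0,2,1,0,3,1
1,0,2,2,1,3
1,2,0,3,0,3
3,1,1,2,3,2
10) 0,2,1,0,3,2
1,0,2,2,1,3
1,2,0,3,0,3
3,1,1,2,3,2
11) 0,2,1,0,3,3
1,0,2,2,1,3
1,2,0,3,0,3
3,1,1,2,3,2
12) 0,2,1,1,0,2
1,0,2,2,3,1
1,2,0,3,1,0
3,1,1,2,3,3
13) 0,2,1,1,0,3
1,0,2,2,3,1
1,2,0,3,1,0
3,1,1,2,3,3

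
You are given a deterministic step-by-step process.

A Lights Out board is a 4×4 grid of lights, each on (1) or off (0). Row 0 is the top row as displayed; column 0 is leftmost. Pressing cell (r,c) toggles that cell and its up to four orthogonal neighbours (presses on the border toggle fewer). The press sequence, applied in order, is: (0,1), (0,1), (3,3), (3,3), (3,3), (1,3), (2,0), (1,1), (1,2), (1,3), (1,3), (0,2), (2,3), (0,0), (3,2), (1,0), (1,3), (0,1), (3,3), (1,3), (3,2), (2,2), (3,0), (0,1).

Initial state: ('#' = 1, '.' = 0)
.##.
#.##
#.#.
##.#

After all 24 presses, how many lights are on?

[0] .##.
#.##
#.#.
##.#
[1] #...
####
#.#.
##.#
[2] .##.
#.##
#.#.
##.#
[3] .##.
#.##
#.##
###.
[4] .##.
#.##
#.#.
##.#
[5] .##.
#.##
#.##
###.
[6] .###
#...
#.#.
###.
[7] .###
....
.##.
.##.
[8] ..##
###.
..#.
.##.
[9] ...#
#..#
....
.##.
[10] ....
#.#.
...#
.##.
[11] ...#
#..#
....
.##.
[12] .##.
#.##
....
.##.
[13] .##.
#.#.
..##
.###
[14] #.#.
..#.
..##
.###
[15] #.#.
..#.
...#
....
[16] ..#.
###.
#..#
....
[17] ..##
##.#
#...
....
[18] ##.#
#..#
#...
....
[19] ##.#
#..#
#..#
..##
[20] ##..
#.#.
#...
..##
[21] ##..
#.#.
#.#.
.#..
[22] ##..
#...
##.#
.##.
[23] ##..
#...
.#.#
#.#.
[24] ..#.
##..
.#.#
#.#.

7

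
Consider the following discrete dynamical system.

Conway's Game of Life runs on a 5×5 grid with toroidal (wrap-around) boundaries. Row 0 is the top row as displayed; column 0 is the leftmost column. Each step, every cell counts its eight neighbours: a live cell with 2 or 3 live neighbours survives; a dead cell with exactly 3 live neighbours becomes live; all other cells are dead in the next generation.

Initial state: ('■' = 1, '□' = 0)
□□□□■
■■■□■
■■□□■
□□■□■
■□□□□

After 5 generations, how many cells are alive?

2

k=0  □□□□■
■■■□■
■■□□■
□□■□■
■□□□□
k=1  □□□■■
□□■□□
□□□□□
□□□■■
■□□■■
k=2  ■□■□□
□□□■□
□□□■□
■□□■□
■□■□□
k=3  □□■■■
□□■■■
□□■■□
□■■■□
■□■■□
k=4  ■□□□□
□■□□□
□□□□□
□□□□□
■□□□□
k=5  ■■□□□
□□□□□
□□□□□
□□□□□
□□□□□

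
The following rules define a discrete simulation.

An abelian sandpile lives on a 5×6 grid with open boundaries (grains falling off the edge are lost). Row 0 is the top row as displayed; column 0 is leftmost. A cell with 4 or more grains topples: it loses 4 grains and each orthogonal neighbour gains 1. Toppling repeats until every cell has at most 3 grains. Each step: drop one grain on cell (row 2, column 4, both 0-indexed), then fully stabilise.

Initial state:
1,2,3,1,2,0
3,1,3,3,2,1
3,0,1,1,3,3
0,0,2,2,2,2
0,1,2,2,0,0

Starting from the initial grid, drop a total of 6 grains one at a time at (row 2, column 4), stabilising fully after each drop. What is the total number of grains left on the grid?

49

step 0: 1,2,3,1,2,0
3,1,3,3,2,1
3,0,1,1,3,3
0,0,2,2,2,2
0,1,2,2,0,0
step 1: 1,2,3,1,2,0
3,1,3,3,3,2
3,0,1,2,1,0
0,0,2,2,3,3
0,1,2,2,0,0
step 2: 1,2,3,1,2,0
3,1,3,3,3,2
3,0,1,2,2,0
0,0,2,2,3,3
0,1,2,2,0,0
step 3: 1,2,3,1,2,0
3,1,3,3,3,2
3,0,1,2,3,0
0,0,2,2,3,3
0,1,2,2,0,0
step 4: 1,3,0,3,3,0
3,2,1,2,1,3
3,0,3,1,3,2
0,0,3,0,2,0
0,1,2,3,1,1
step 5: 1,3,0,3,3,0
3,2,1,2,2,3
3,0,3,2,0,3
0,0,3,0,3,0
0,1,2,3,1,1
step 6: 1,3,0,3,3,0
3,2,1,2,2,3
3,0,3,2,1,3
0,0,3,0,3,0
0,1,2,3,1,1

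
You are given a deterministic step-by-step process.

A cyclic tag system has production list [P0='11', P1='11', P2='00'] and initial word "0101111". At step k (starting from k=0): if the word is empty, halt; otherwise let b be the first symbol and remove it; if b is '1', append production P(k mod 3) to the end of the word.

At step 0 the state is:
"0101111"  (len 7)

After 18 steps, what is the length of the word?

17

k=0  "0101111"  (len 7)
k=1  "101111"  (len 6)
k=2  "0111111"  (len 7)
k=3  "111111"  (len 6)
k=4  "1111111"  (len 7)
k=5  "11111111"  (len 8)
k=6  "111111100"  (len 9)
k=7  "1111110011"  (len 10)
k=8  "11111001111"  (len 11)
k=9  "111100111100"  (len 12)
k=10  "1110011110011"  (len 13)
k=11  "11001111001111"  (len 14)
k=12  "100111100111100"  (len 15)
k=13  "0011110011110011"  (len 16)
k=14  "011110011110011"  (len 15)
k=15  "11110011110011"  (len 14)
k=16  "111001111001111"  (len 15)
k=17  "1100111100111111"  (len 16)
k=18  "10011110011111100"  (len 17)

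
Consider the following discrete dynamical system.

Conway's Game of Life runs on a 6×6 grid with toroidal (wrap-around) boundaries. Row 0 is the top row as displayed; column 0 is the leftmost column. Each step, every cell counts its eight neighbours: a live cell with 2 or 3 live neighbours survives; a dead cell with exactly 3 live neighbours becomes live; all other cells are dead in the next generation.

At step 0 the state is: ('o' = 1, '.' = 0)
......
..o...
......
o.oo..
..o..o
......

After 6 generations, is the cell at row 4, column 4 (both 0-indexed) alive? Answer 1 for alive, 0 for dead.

1

[0] ......
..o...
......
o.oo..
..o..o
......
[1] ......
......
.ooo..
.ooo..
.ooo..
......
[2] ......
..o...
.o.o..
o...o.
.o.o..
..o...
[3] ......
..o...
.ooo..
oo.oo.
.ooo..
..o...
[4] ......
.ooo..
o...o.
o...o.
o...o.
.ooo..
[5] ......
.ooo..
o.o.o.
oo.oo.
o.o.o.
.ooo..
[6] ......
.ooo..
o...o.
o...o.
o...o.
.ooo..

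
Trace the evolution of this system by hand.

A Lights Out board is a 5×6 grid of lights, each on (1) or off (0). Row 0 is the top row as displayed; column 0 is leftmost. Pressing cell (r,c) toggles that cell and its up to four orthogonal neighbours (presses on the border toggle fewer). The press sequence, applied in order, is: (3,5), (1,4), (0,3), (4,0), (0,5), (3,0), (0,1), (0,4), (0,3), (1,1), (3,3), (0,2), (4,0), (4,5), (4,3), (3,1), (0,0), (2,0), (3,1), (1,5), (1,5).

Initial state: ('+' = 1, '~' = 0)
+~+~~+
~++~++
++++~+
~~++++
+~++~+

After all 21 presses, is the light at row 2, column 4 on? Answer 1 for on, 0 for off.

gen 0: +~+~~+
~++~++
++++~+
~~++++
+~++~+
gen 1: +~+~~+
~++~++
++++~~
~~++~~
+~++~~
gen 2: +~+~++
~+++~~
+++++~
~~++~~
+~++~~
gen 3: +~~+~+
~++~~~
+++++~
~~++~~
+~++~~
gen 4: +~~+~+
~++~~~
+++++~
+~++~~
~+++~~
gen 5: +~~++~
~++~~+
+++++~
+~++~~
~+++~~
gen 6: +~~++~
~++~~+
~++++~
~+++~~
++++~~
gen 7: ~++++~
~~+~~+
~++++~
~+++~~
++++~~
gen 8: ~++~~+
~~+~++
~++++~
~+++~~
++++~~
gen 9: ~+~+++
~~++++
~++++~
~+++~~
++++~~
gen 10: ~~~+++
++~+++
~~+++~
~+++~~
++++~~
gen 11: ~~~+++
++~+++
~~+~+~
~+~~+~
+++~~~
gen 12: ~++~++
++++++
~~+~+~
~+~~+~
+++~~~
gen 13: ~++~++
++++++
~~+~+~
++~~+~
~~+~~~
gen 14: ~++~++
++++++
~~+~+~
++~~++
~~+~++
gen 15: ~++~++
++++++
~~+~+~
++~+++
~~~+~+
gen 16: ~++~++
++++++
~++~+~
~~++++
~+~+~+
gen 17: +~+~++
~+++++
~++~+~
~~++++
~+~+~+
gen 18: +~+~++
++++++
+~+~+~
+~++++
~+~+~+
gen 19: +~+~++
++++++
+++~+~
~+~+++
~~~+~+
gen 20: +~+~+~
++++~~
+++~++
~+~+++
~~~+~+
gen 21: +~+~++
++++++
+++~+~
~+~+++
~~~+~+

1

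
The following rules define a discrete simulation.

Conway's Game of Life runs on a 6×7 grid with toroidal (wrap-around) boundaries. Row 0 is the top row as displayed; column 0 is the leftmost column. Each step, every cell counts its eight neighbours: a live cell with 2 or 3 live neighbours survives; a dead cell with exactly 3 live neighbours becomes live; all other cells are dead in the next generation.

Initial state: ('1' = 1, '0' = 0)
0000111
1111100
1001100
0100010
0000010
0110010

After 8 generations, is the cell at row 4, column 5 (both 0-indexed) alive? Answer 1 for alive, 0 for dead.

[0] 0000111
1111100
1001100
0100010
0000010
0110010
[1] 0000001
1110000
1000011
0000011
0110111
0000000
[2] 1100000
0100010
0000010
0100000
1000101
1000001
[3] 0100000
1100001
0000000
1000011
0100011
0000010
[4] 0100001
1100000
0100010
1000010
0000100
1000011
[5] 0100010
0110001
0100000
0000111
1000100
1000011
[6] 0110010
0110000
0110001
1000111
1000100
1100110
[7] 0001111
0001000
0011001
0001100
0001000
1011110
[8] 0000001
0000001
0010000
0000100
0000010
0010000

1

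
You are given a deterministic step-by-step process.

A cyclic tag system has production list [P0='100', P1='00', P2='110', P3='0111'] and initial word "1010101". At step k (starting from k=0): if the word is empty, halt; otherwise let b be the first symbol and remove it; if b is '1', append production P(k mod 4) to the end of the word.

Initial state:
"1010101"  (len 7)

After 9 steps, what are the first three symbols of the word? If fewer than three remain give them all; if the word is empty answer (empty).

011

[0] "1010101"  (len 7)
[1] "010101100"  (len 9)
[2] "10101100"  (len 8)
[3] "0101100110"  (len 10)
[4] "101100110"  (len 9)
[5] "01100110100"  (len 11)
[6] "1100110100"  (len 10)
[7] "100110100110"  (len 12)
[8] "001101001100111"  (len 15)
[9] "01101001100111"  (len 14)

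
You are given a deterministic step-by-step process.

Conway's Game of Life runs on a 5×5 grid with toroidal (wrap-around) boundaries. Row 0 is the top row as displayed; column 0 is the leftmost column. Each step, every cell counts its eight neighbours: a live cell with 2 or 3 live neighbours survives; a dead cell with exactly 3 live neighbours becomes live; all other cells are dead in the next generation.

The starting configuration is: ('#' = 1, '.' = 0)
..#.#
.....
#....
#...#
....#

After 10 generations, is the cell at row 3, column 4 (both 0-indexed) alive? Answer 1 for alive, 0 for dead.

gen 0: ..#.#
.....
#....
#...#
....#
gen 1: ...#.
.....
#...#
#...#
....#
gen 2: .....
....#
#...#
...#.
#..##
gen 3: #..#.
#...#
#..##
...#.
...##
gen 4: #..#.
.#...
#..#.
#.#..
..##.
gen 5: .#.##
###..
#.#.#
..#..
..##.
gen 6: ....#
.....
#.#.#
..#.#
.#..#
gen 7: #....
#..##
##..#
..#.#
....#
gen 8: #..#.
...#.
.##..
.#..#
#..##
gen 9: #.##.
.#.##
####.
.#..#
.###.
gen 10: #....
.....
.....
....#
.....

1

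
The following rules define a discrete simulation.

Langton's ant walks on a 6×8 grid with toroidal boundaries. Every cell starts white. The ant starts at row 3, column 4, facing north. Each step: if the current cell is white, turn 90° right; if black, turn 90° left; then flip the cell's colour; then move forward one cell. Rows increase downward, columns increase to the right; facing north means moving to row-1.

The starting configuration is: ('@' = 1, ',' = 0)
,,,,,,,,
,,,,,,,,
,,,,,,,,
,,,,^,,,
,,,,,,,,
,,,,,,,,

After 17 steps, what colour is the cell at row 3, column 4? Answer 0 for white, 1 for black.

gen 0: ,,,,,,,,
,,,,,,,,
,,,,,,,,
,,,,^,,,
,,,,,,,,
,,,,,,,,
gen 1: ,,,,,,,,
,,,,,,,,
,,,,,,,,
,,,,@>,,
,,,,,,,,
,,,,,,,,
gen 2: ,,,,,,,,
,,,,,,,,
,,,,,,,,
,,,,@@,,
,,,,,v,,
,,,,,,,,
gen 3: ,,,,,,,,
,,,,,,,,
,,,,,,,,
,,,,@@,,
,,,,<@,,
,,,,,,,,
gen 4: ,,,,,,,,
,,,,,,,,
,,,,,,,,
,,,,^@,,
,,,,@@,,
,,,,,,,,
gen 5: ,,,,,,,,
,,,,,,,,
,,,,,,,,
,,,<,@,,
,,,,@@,,
,,,,,,,,
gen 6: ,,,,,,,,
,,,,,,,,
,,,^,,,,
,,,@,@,,
,,,,@@,,
,,,,,,,,
gen 7: ,,,,,,,,
,,,,,,,,
,,,@>,,,
,,,@,@,,
,,,,@@,,
,,,,,,,,
gen 8: ,,,,,,,,
,,,,,,,,
,,,@@,,,
,,,@v@,,
,,,,@@,,
,,,,,,,,
gen 9: ,,,,,,,,
,,,,,,,,
,,,@@,,,
,,,<@@,,
,,,,@@,,
,,,,,,,,
gen 10: ,,,,,,,,
,,,,,,,,
,,,@@,,,
,,,,@@,,
,,,v@@,,
,,,,,,,,
gen 11: ,,,,,,,,
,,,,,,,,
,,,@@,,,
,,,,@@,,
,,<@@@,,
,,,,,,,,
gen 12: ,,,,,,,,
,,,,,,,,
,,,@@,,,
,,^,@@,,
,,@@@@,,
,,,,,,,,
gen 13: ,,,,,,,,
,,,,,,,,
,,,@@,,,
,,@>@@,,
,,@@@@,,
,,,,,,,,
gen 14: ,,,,,,,,
,,,,,,,,
,,,@@,,,
,,@@@@,,
,,@v@@,,
,,,,,,,,
gen 15: ,,,,,,,,
,,,,,,,,
,,,@@,,,
,,@@@@,,
,,@,>@,,
,,,,,,,,
gen 16: ,,,,,,,,
,,,,,,,,
,,,@@,,,
,,@@^@,,
,,@,,@,,
,,,,,,,,
gen 17: ,,,,,,,,
,,,,,,,,
,,,@@,,,
,,@<,@,,
,,@,,@,,
,,,,,,,,

0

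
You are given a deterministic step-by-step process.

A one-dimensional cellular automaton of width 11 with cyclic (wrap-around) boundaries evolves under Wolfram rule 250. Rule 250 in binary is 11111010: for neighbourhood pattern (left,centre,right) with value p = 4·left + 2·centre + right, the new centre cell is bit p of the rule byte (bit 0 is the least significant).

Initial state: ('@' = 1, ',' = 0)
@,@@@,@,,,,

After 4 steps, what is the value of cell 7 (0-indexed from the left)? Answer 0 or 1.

step 0: @,@@@,@,,,,
step 1: ,@@@@@,@,,@
step 2: @@@@@@@,@@,
step 3: @@@@@@@@@@@
step 4: @@@@@@@@@@@

1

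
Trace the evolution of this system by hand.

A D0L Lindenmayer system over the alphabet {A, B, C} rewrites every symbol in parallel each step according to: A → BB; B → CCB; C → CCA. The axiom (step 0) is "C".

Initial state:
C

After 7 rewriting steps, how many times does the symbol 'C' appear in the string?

0) C
1) CCA
2) CCACCABB
3) CCACCABBCCACCABBCCBCCB
4) CCACCABBCCACCABBCCBCCBCCACCABBCCACCABBCCBCCBCCACCACCBCCACCACCB
5) CCACCABBCCACCABBCCBCCBCCACCABBCCACCABBCCBCCBCCACCACCBCCACC…CACCACCBCCACCABBCCACCABBCCACCACCBCCACCABBCCACCABBCCACCACCB  (len 174)
6) CCACCABBCCACCABBCCBCCBCCACCABBCCACCABBCCBCCBCCACCACCBCCACC…CCABBCCBCCBCCACCABBCCACCABBCCBCCBCCACCABBCCACCABBCCACCACCB  (len 486)
7) CCACCABBCCACCABBCCBCCBCCACCABBCCACCABBCCBCCBCCACCACCBCCACC…CCABBCCBCCBCCACCABBCCACCABBCCBCCBCCACCABBCCACCABBCCACCACCB  (len 1358)

772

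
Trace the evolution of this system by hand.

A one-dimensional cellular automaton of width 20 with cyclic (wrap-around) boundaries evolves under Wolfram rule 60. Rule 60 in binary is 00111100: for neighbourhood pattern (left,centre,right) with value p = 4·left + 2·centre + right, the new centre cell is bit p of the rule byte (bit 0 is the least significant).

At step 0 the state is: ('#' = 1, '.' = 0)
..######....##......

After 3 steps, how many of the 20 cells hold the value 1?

k=0  ..######....##......
k=1  ..#.....#...#.#.....
k=2  ..##....##..####....
k=3  ..#.#...#.#.#...#...

6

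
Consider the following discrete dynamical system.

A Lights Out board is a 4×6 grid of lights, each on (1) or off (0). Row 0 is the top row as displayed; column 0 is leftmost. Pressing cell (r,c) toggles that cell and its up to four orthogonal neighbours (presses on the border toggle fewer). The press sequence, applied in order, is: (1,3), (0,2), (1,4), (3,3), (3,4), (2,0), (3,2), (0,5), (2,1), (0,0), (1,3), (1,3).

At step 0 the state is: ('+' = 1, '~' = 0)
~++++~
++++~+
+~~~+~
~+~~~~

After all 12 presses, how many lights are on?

gen 0: ~++++~
++++~+
+~~~+~
~+~~~~
gen 1: ~++~+~
++~~++
+~~++~
~+~~~~
gen 2: ~~~++~
+++~++
+~~++~
~+~~~~
gen 3: ~~~+~~
++++~~
+~~+~~
~+~~~~
gen 4: ~~~+~~
++++~~
+~~~~~
~++++~
gen 5: ~~~+~~
++++~~
+~~~+~
~++~~+
gen 6: ~~~+~~
~+++~~
~+~~+~
+++~~+
gen 7: ~~~+~~
~+++~~
~++~+~
+~~+~+
gen 8: ~~~+++
~+++~+
~++~+~
+~~+~+
gen 9: ~~~+++
~~++~+
+~~~+~
++~+~+
gen 10: ++~+++
+~++~+
+~~~+~
++~+~+
gen 11: ++~~++
+~~~++
+~~++~
++~+~+
gen 12: ++~+++
+~++~+
+~~~+~
++~+~+

15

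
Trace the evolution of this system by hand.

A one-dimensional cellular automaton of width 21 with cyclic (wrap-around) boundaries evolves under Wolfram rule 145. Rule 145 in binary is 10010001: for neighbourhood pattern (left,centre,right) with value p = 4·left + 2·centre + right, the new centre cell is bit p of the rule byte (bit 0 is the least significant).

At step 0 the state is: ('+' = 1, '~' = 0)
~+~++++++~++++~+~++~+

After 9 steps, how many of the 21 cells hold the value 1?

t=0: ~+~++++++~++++~+~++~+
t=1: ~~~~++++~~~++~~~~~~~~
t=2: +++~~++~++~~~++++++++
t=3: ++~+~~~~~~++~~+++++++
t=4: +~~~+++++~~~+~~++++++
t=5: ~++~~+++~++~~+~~+++++
t=6: ~~~+~~+~~~~+~~+~~+++~
t=7: ++~~+~~+++~~+~~+~~+~+
t=8: +~+~~+~~+~+~~+~~+~~~~
t=9: ~~~+~~+~~~~+~~+~~+++~

7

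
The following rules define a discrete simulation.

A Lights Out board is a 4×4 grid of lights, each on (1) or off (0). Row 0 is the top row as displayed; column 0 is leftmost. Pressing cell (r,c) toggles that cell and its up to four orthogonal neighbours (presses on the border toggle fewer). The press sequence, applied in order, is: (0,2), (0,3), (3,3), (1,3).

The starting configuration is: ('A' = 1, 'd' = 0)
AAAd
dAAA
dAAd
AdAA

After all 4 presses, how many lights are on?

9

k=0  AAAd
dAAA
dAAd
AdAA
k=1  AddA
dAdA
dAAd
AdAA
k=2  AdAd
dAdd
dAAd
AdAA
k=3  AdAd
dAdd
dAAA
Addd
k=4  AdAA
dAAA
dAAd
Addd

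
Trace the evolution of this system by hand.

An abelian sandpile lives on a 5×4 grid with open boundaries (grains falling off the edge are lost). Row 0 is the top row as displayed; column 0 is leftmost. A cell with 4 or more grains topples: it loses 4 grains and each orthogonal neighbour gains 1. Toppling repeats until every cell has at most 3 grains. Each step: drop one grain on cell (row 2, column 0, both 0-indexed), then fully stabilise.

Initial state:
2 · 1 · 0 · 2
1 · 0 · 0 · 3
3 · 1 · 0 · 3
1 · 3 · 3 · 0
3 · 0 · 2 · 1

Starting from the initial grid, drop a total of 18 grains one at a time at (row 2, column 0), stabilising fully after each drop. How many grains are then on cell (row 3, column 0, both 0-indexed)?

gen 0: 2 · 1 · 0 · 2
1 · 0 · 0 · 3
3 · 1 · 0 · 3
1 · 3 · 3 · 0
3 · 0 · 2 · 1
gen 1: 2 · 1 · 0 · 2
2 · 0 · 0 · 3
0 · 2 · 0 · 3
2 · 3 · 3 · 0
3 · 0 · 2 · 1
gen 2: 2 · 1 · 0 · 2
2 · 0 · 0 · 3
1 · 2 · 0 · 3
2 · 3 · 3 · 0
3 · 0 · 2 · 1
gen 3: 2 · 1 · 0 · 2
2 · 0 · 0 · 3
2 · 2 · 0 · 3
2 · 3 · 3 · 0
3 · 0 · 2 · 1
gen 4: 2 · 1 · 0 · 2
2 · 0 · 0 · 3
3 · 2 · 0 · 3
2 · 3 · 3 · 0
3 · 0 · 2 · 1
gen 5: 2 · 1 · 0 · 2
3 · 0 · 0 · 3
0 · 3 · 0 · 3
3 · 3 · 3 · 0
3 · 0 · 2 · 1
gen 6: 2 · 1 · 0 · 2
3 · 0 · 0 · 3
1 · 3 · 0 · 3
3 · 3 · 3 · 0
3 · 0 · 2 · 1
gen 7: 2 · 1 · 0 · 2
3 · 0 · 0 · 3
2 · 3 · 0 · 3
3 · 3 · 3 · 0
3 · 0 · 2 · 1
gen 8: 2 · 1 · 0 · 2
3 · 0 · 0 · 3
3 · 3 · 0 · 3
3 · 3 · 3 · 0
3 · 0 · 2 · 1
gen 9: 3 · 1 · 0 · 2
0 · 2 · 0 · 3
3 · 1 · 2 · 3
2 · 2 · 0 · 1
0 · 2 · 3 · 1
gen 10: 3 · 1 · 0 · 2
1 · 2 · 0 · 3
0 · 2 · 2 · 3
3 · 2 · 0 · 1
0 · 2 · 3 · 1
gen 11: 3 · 1 · 0 · 2
1 · 2 · 0 · 3
1 · 2 · 2 · 3
3 · 2 · 0 · 1
0 · 2 · 3 · 1
gen 12: 3 · 1 · 0 · 2
1 · 2 · 0 · 3
2 · 2 · 2 · 3
3 · 2 · 0 · 1
0 · 2 · 3 · 1
gen 13: 3 · 1 · 0 · 2
1 · 2 · 0 · 3
3 · 2 · 2 · 3
3 · 2 · 0 · 1
0 · 2 · 3 · 1
gen 14: 3 · 1 · 0 · 2
2 · 2 · 0 · 3
1 · 3 · 2 · 3
0 · 3 · 0 · 1
1 · 2 · 3 · 1
gen 15: 3 · 1 · 0 · 2
2 · 2 · 0 · 3
2 · 3 · 2 · 3
0 · 3 · 0 · 1
1 · 2 · 3 · 1
gen 16: 3 · 1 · 0 · 2
2 · 2 · 0 · 3
3 · 3 · 2 · 3
0 · 3 · 0 · 1
1 · 2 · 3 · 1
gen 17: 3 · 1 · 0 · 2
3 · 3 · 0 · 3
1 · 1 · 3 · 3
2 · 0 · 1 · 1
1 · 3 · 3 · 1
gen 18: 3 · 1 · 0 · 2
3 · 3 · 0 · 3
2 · 1 · 3 · 3
2 · 0 · 1 · 1
1 · 3 · 3 · 1

2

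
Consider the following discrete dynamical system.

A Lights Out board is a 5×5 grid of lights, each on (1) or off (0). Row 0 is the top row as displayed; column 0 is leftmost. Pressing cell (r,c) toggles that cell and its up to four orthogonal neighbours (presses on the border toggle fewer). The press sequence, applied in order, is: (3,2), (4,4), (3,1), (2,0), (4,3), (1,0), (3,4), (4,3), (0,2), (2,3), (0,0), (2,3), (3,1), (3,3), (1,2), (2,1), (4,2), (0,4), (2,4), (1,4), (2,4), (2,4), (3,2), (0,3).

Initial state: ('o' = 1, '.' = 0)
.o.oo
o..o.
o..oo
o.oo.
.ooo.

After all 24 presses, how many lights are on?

8

t=0: .o.oo
o..o.
o..oo
o.oo.
.ooo.
t=1: .o.oo
o..o.
o.ooo
oo...
.o.o.
t=2: .o.oo
o..o.
o.ooo
oo..o
.o..o
t=3: .o.oo
o..o.
ooooo
..o.o
....o
t=4: .o.oo
...o.
..ooo
o.o.o
....o
t=5: .o.oo
...o.
..ooo
o.ooo
..oo.
t=6: oo.oo
oo.o.
o.ooo
o.ooo
..oo.
t=7: oo.oo
oo.o.
o.oo.
o.o..
..ooo
t=8: oo.oo
oo.o.
o.oo.
o.oo.
.....
t=9: o.o.o
oooo.
o.oo.
o.oo.
.....
t=10: o.o.o
ooo..
o...o
o.o..
.....
t=11: .oo.o
.oo..
o...o
o.o..
.....
t=12: .oo.o
.ooo.
o.oo.
o.oo.
.....
t=13: .oo.o
.ooo.
oooo.
.o.o.
.o...
t=14: .oo.o
.ooo.
ooo..
.oo.o
.o.o.
t=15: .o..o
.....
oo...
.oo.o
.o.o.
t=16: .o..o
.o...
..o..
..o.o
.o.o.
t=17: .o..o
.o...
..o..
....o
..o..
t=18: .o.o.
.o..o
..o..
....o
..o..
t=19: .o.o.
.o...
..ooo
.....
..o..
t=20: .o.oo
.o.oo
..oo.
.....
..o..
t=21: .o.oo
.o.o.
..o.o
....o
..o..
t=22: .o.oo
.o.oo
..oo.
.....
..o..
t=23: .o.oo
.o.oo
...o.
.ooo.
.....
t=24: .oo..
.o..o
...o.
.ooo.
.....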